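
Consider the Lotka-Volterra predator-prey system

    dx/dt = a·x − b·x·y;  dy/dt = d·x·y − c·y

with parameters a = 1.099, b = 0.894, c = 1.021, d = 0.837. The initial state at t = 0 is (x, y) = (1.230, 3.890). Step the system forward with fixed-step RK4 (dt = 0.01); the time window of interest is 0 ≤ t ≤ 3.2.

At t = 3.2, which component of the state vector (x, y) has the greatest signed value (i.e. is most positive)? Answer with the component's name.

t=0.000: state=(1.230, 3.890)
step 1 (dt=0.01): k1=(-2.926, 0.033), k2=(-2.891, -0.015), k3=(-2.891, -0.014), k4=(-2.857, -0.061); state += dt/6·(k1+2k2+2k3+k4)
t=0.010: state=(1.201, 3.890)
t=0.020: state=(1.173, 3.889)
t=0.030: state=(1.145, 3.887)
continuing one RK4 step at a time; state shown every 20 steps (Δt=0.2):
t=0.200: state=(0.772, 3.737)
t=0.400: state=(0.508, 3.384)
t=0.600: state=(0.358, 2.963)
t=0.800: state=(0.273, 2.545)
t=1.000: state=(0.223, 2.162)
t=1.200: state=(0.195, 1.825)
t=1.400: state=(0.180, 1.536)
t=1.600: state=(0.174, 1.289)
t=1.800: state=(0.176, 1.082)
t=2.000: state=(0.183, 0.909)
t=2.200: state=(0.197, 0.765)
t=2.400: state=(0.216, 0.646)
t=2.600: state=(0.242, 0.547)
t=2.800: state=(0.276, 0.466)
t=3.000: state=(0.318, 0.399)
t=3.200: state=(0.371, 0.345)
compare at T: x=0.371, y=0.345

largest component: x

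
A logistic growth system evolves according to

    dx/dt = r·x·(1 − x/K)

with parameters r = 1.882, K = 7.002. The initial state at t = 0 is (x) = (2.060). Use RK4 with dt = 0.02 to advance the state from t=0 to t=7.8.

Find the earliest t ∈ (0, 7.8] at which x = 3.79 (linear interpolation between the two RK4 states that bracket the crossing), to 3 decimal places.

t = 0.553

t=0.000: state=(2.060)
step 1 (dt=0.02): k1=(2.736), k2=(2.757), k3=(2.757), k4=(2.778); state += dt/6·(k1+2k2+2k3+k4)
t=0.020: state=(2.115)
t=0.040: state=(2.171)
t=0.060: state=(2.228)
continuing one RK4 step at a time; state shown every 25 steps (Δt=0.5):
t=0.500: state=(3.616)
t=0.540: state=(3.748)
next step: t=0.560: state=(3.813) — x has crossed 3.79
linear interpolation between t=0.540 (3.74779) and t=0.560 (3.81326) → t≈0.553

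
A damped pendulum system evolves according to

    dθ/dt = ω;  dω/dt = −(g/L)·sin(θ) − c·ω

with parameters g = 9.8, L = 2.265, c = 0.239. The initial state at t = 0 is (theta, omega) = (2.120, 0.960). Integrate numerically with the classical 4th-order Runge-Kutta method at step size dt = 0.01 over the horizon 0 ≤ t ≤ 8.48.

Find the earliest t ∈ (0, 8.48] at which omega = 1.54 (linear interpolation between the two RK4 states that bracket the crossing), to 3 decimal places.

t=0.000: state=(2.120, 0.960)
step 1 (dt=0.01): k1=(0.960, -3.920), k2=(0.940, -3.904), k3=(0.940, -3.905), k4=(0.921, -3.889); state += dt/6·(k1+2k2+2k3+k4)
t=0.010: state=(2.129, 0.921)
t=0.020: state=(2.138, 0.882)
t=0.030: state=(2.147, 0.844)
continuing one RK4 step at a time; state shown every 50 steps (Δt=0.5):
t=0.500: state=(2.154, -0.785)
t=1.000: state=(1.308, -2.622)
t=1.500: state=(-0.279, -3.244)
t=2.000: state=(-1.467, -1.294)
t=2.500: state=(-1.558, 0.887)
t=2.660: state=(-1.364, 1.528)
next step: t=2.670: state=(-1.348, 1.567) — omega has crossed 1.54
linear interpolation between t=2.660 (1.52846) and t=2.670 (1.56704) → t≈2.663

t = 2.663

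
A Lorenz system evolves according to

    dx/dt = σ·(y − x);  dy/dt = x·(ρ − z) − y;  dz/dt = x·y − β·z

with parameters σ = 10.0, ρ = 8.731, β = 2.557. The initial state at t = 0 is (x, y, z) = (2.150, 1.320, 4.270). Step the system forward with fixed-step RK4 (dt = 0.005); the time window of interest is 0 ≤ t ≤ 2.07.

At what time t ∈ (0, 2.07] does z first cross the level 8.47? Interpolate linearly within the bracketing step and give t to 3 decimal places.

t = 0.612

t=0.000: state=(2.150, 1.320, 4.270)
step 1 (dt=0.005): k1=(-8.300, 8.271, -8.080), k2=(-7.886, 8.201, -8.012), k3=(-7.898, 8.205, -8.012), k4=(-7.495, 8.139, -7.944); state += dt/6·(k1+2k2+2k3+k4)
t=0.005: state=(2.111, 1.361, 4.230)
t=0.010: state=(2.075, 1.401, 4.191)
t=0.015: state=(2.043, 1.441, 4.152)
continuing one RK4 step at a time; state shown every 20 steps (Δt=0.1):
t=0.100: state=(1.910, 2.087, 3.601)
t=0.200: state=(2.328, 2.948, 3.256)
t=0.300: state=(3.118, 4.072, 3.368)
t=0.400: state=(4.213, 5.425, 4.162)
t=0.500: state=(5.451, 6.639, 5.848)
t=0.600: state=(6.388, 6.965, 8.186)
t=0.610: state=(6.441, 6.923, 8.419)
next step: t=0.615: state=(6.464, 6.896, 8.534) — z has crossed 8.47
linear interpolation between t=0.610 (8.41948) and t=0.615 (8.53403) → t≈0.612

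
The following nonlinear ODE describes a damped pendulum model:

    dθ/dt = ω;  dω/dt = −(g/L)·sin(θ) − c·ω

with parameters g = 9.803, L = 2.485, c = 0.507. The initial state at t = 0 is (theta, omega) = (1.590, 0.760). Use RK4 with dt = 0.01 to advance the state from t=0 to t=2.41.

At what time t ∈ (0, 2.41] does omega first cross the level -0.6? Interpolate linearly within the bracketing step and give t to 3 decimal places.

t=0.000: state=(1.590, 0.760)
step 1 (dt=0.01): k1=(0.760, -4.329), k2=(0.738, -4.318), k3=(0.738, -4.318), k4=(0.717, -4.307); state += dt/6·(k1+2k2+2k3+k4)
t=0.010: state=(1.597, 0.717)
t=0.020: state=(1.604, 0.674)
t=0.030: state=(1.611, 0.631)
continuing one RK4 step at a time; state shown every 10 steps (Δt=0.1):
t=0.100: state=(1.645, 0.338)
t=0.200: state=(1.658, -0.062)
t=0.300: state=(1.633, -0.442)
t=0.340: state=(1.612, -0.589)
next step: t=0.350: state=(1.606, -0.626) — omega has crossed -0.6
linear interpolation between t=0.340 (-0.58924) and t=0.350 (-0.62558) → t≈0.343

t = 0.343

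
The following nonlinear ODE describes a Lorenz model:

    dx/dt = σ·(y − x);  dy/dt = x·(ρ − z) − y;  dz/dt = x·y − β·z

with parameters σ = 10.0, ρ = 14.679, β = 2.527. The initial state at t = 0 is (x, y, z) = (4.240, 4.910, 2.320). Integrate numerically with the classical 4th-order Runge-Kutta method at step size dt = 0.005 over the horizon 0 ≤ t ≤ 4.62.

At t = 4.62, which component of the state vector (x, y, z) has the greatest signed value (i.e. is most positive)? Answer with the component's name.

largest component: z

t=0.000: state=(4.240, 4.910, 2.320)
step 1 (dt=0.005): k1=(6.700, 47.492, 14.956), k2=(7.720, 47.421, 15.449), k3=(7.693, 47.448, 15.458), k4=(8.688, 47.400, 15.964); state += dt/6·(k1+2k2+2k3+k4)
t=0.005: state=(4.279, 5.147, 2.397)
t=0.010: state=(4.327, 5.384, 2.480)
t=0.015: state=(4.384, 5.621, 2.568)
continuing one RK4 step at a time; state shown every 40 steps (Δt=0.2):
t=0.200: state=(10.129, 13.319, 13.128)
t=0.400: state=(6.693, 1.783, 20.572)
t=0.600: state=(0.914, -0.079, 12.583)
t=0.800: state=(0.259, 0.264, 7.596)
t=1.000: state=(0.520, 0.787, 4.612)
t=1.200: state=(1.622, 2.608, 3.057)
t=1.400: state=(5.491, 8.648, 4.986)
t=1.600: state=(10.908, 10.338, 19.629)
t=1.800: state=(3.764, 0.489, 17.206)
t=2.000: state=(0.816, 0.504, 10.463)
t=2.200: state=(0.976, 1.353, 6.427)
t=2.400: state=(2.555, 3.931, 4.585)
t=2.600: state=(7.269, 10.485, 8.604)
t=2.800: state=(9.376, 6.629, 20.495)
t=3.000: state=(2.928, 0.978, 15.028)
t=3.200: state=(1.520, 1.632, 9.405)
t=3.400: state=(2.737, 3.898, 6.551)
t=3.600: state=(6.609, 9.233, 8.959)
t=3.800: state=(9.179, 7.700, 18.864)
t=4.000: state=(3.997, 1.982, 15.602)
t=4.200: state=(2.403, 2.528, 10.308)
t=4.400: state=(3.893, 5.269, 8.069)
t=4.600: state=(7.635, 9.512, 12.135)
t=4.620: state=(7.990, 9.650, 12.999)
compare at T: x=7.990, y=9.650, z=12.999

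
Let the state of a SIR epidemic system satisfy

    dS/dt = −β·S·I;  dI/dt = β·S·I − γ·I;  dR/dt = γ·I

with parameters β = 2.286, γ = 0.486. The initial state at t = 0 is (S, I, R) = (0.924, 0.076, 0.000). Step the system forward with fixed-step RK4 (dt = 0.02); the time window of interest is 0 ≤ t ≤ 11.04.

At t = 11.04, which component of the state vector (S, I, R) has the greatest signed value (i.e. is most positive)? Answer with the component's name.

largest component: R

t=0.000: state=(0.924, 0.076, 0.000)
step 1 (dt=0.02): k1=(-0.161, 0.124, 0.037), k2=(-0.163, 0.125, 0.038), k3=(-0.163, 0.125, 0.038), k4=(-0.165, 0.127, 0.038); state += dt/6·(k1+2k2+2k3+k4)
t=0.020: state=(0.921, 0.079, 0.001)
t=0.040: state=(0.917, 0.081, 0.002)
t=0.060: state=(0.914, 0.084, 0.002)
continuing one RK4 step at a time; state shown every 25 steps (Δt=0.5):
t=0.500: state=(0.810, 0.162, 0.028)
t=1.000: state=(0.628, 0.290, 0.082)
t=1.500: state=(0.418, 0.413, 0.168)
t=2.000: state=(0.250, 0.472, 0.278)
t=2.500: state=(0.146, 0.462, 0.392)
t=3.000: state=(0.088, 0.413, 0.499)
t=3.500: state=(0.057, 0.351, 0.592)
t=4.000: state=(0.040, 0.291, 0.670)
t=4.500: state=(0.029, 0.237, 0.734)
t=5.000: state=(0.023, 0.192, 0.786)
t=5.500: state=(0.019, 0.154, 0.827)
t=6.000: state=(0.016, 0.123, 0.861)
t=6.500: state=(0.014, 0.098, 0.888)
t=7.000: state=(0.013, 0.078, 0.909)
t=7.500: state=(0.012, 0.062, 0.926)
t=8.000: state=(0.011, 0.049, 0.939)
t=8.500: state=(0.011, 0.039, 0.950)
t=9.000: state=(0.010, 0.031, 0.959)
t=9.500: state=(0.010, 0.025, 0.965)
t=10.000: state=(0.010, 0.020, 0.971)
t=10.500: state=(0.009, 0.016, 0.975)
t=11.000: state=(0.009, 0.012, 0.978)
t=11.040: state=(0.009, 0.012, 0.979)
compare at T: S=0.009, I=0.012, R=0.979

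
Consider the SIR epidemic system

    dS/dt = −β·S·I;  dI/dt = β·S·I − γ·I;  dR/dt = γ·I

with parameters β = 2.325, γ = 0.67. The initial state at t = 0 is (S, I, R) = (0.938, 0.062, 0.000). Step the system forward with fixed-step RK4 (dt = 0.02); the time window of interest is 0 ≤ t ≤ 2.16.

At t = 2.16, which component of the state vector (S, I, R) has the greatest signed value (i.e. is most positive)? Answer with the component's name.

largest component: I

t=0.000: state=(0.938, 0.062, 0.000)
step 1 (dt=0.02): k1=(-0.135, 0.094, 0.042), k2=(-0.137, 0.095, 0.042), k3=(-0.137, 0.095, 0.042), k4=(-0.139, 0.096, 0.043); state += dt/6·(k1+2k2+2k3+k4)
t=0.020: state=(0.935, 0.064, 0.001)
t=0.040: state=(0.932, 0.066, 0.002)
t=0.060: state=(0.930, 0.068, 0.003)
continuing one RK4 step at a time; state shown every 5 steps (Δt=0.1):
t=0.100: state=(0.924, 0.072, 0.004)
t=0.200: state=(0.907, 0.083, 0.010)
t=0.300: state=(0.888, 0.096, 0.016)
t=0.400: state=(0.867, 0.110, 0.023)
t=0.500: state=(0.844, 0.126, 0.030)
t=0.600: state=(0.818, 0.143, 0.039)
t=0.700: state=(0.790, 0.161, 0.050)
t=0.800: state=(0.759, 0.180, 0.061)
t=0.900: state=(0.726, 0.200, 0.074)
t=1.000: state=(0.692, 0.221, 0.088)
t=1.100: state=(0.655, 0.241, 0.103)
t=1.200: state=(0.618, 0.262, 0.120)
t=1.300: state=(0.580, 0.281, 0.138)
t=1.400: state=(0.543, 0.300, 0.158)
t=1.500: state=(0.505, 0.317, 0.178)
t=1.600: state=(0.468, 0.332, 0.200)
t=1.700: state=(0.433, 0.344, 0.223)
t=1.800: state=(0.399, 0.355, 0.246)
t=1.900: state=(0.367, 0.363, 0.270)
t=2.000: state=(0.337, 0.368, 0.295)
t=2.100: state=(0.309, 0.371, 0.320)
t=2.160: state=(0.294, 0.372, 0.334)
compare at T: S=0.294, I=0.372, R=0.334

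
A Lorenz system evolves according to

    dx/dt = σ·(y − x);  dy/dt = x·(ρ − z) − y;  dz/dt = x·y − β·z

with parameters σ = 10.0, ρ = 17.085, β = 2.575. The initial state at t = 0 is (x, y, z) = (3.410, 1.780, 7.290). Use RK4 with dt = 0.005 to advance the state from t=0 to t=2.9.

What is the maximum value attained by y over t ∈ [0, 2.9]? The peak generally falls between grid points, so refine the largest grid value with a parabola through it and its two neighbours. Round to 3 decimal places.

t=0.000: state=(3.410, 1.780, 7.290)
step 1 (dt=0.005): k1=(-16.300, 31.621, -12.702), k2=(-15.102, 31.250, -12.426), k3=(-15.141, 31.278, -12.426), k4=(-13.979, 30.930, -12.155); state += dt/6·(k1+2k2+2k3+k4)
t=0.005: state=(3.334, 1.936, 7.228)
t=0.010: state=(3.270, 2.089, 7.168)
t=0.015: state=(3.216, 2.240, 7.112)
continuing one RK4 step at a time; state shown every 20 steps (Δt=0.1):
t=0.100: state=(3.463, 4.737, 6.575)
t=0.200: state=(5.597, 8.529, 7.728)
t=0.300: state=(9.011, 12.495, 13.021)
t=0.400: state=(11.066, 10.872, 21.382)
t=0.500: state=(8.428, 4.140, 23.141)
t=0.600: state=(4.369, 1.115, 19.171)
t=0.700: state=(2.188, 0.957, 15.071)
t=0.800: state=(1.588, 1.486, 11.837)
t=0.900: state=(1.828, 2.380, 9.431)
t=1.000: state=(2.710, 3.961, 7.915)
t=1.100: state=(4.443, 6.717, 7.797)
t=1.200: state=(7.274, 10.543, 10.575)
t=1.300: state=(10.207, 12.121, 17.498)
t=1.400: state=(9.907, 7.338, 22.777)
t=1.500: state=(6.309, 2.534, 20.963)
t=1.600: state=(3.369, 1.387, 16.929)
t=1.700: state=(2.206, 1.728, 13.434)
t=1.800: state=(2.196, 2.591, 10.785)
t=1.900: state=(2.955, 4.095, 9.083)
t=2.000: state=(4.544, 6.622, 8.787)
t=2.100: state=(7.094, 10.003, 11.139)
t=2.200: state=(9.714, 11.494, 17.046)
t=2.300: state=(9.661, 7.674, 21.896)
t=2.400: state=(6.636, 3.276, 20.740)
t=2.500: state=(3.906, 1.982, 17.129)
t=2.600: state=(2.756, 2.280, 13.818)
t=2.700: state=(2.778, 3.243, 11.330)
t=2.800: state=(3.645, 4.920, 9.897)
t=2.900: state=(5.360, 7.515, 10.124)
largest grid value and its neighbours: y(0.330)=12.91068, y(0.335)=12.91155, y(0.340)=12.89056
parabola through these three points peaks at t≈0.333 with y≈12.91386

max y = 12.914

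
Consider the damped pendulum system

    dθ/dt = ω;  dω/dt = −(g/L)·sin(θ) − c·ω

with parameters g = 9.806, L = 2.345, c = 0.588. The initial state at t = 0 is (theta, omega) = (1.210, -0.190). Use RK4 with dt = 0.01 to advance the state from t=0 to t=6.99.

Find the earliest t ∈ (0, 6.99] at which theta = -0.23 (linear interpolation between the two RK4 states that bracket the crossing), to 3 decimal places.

t = 1.023

t=0.000: state=(1.210, -0.190)
step 1 (dt=0.01): k1=(-0.190, -3.801), k2=(-0.209, -3.788), k3=(-0.209, -3.788), k4=(-0.228, -3.775); state += dt/6·(k1+2k2+2k3+k4)
t=0.010: state=(1.208, -0.228)
t=0.020: state=(1.205, -0.266)
t=0.030: state=(1.203, -0.303)
continuing one RK4 step at a time; state shown every 25 steps (Δt=0.25):
t=0.250: state=(1.051, -1.049)
t=0.500: state=(0.706, -1.656)
t=0.750: state=(0.256, -1.874)
t=1.000: state=(-0.192, -1.639)
t=1.020: state=(-0.225, -1.602)
next step: t=1.030: state=(-0.241, -1.583) — theta has crossed -0.23
linear interpolation between t=1.020 (-0.22483) and t=1.030 (-0.24075) → t≈1.023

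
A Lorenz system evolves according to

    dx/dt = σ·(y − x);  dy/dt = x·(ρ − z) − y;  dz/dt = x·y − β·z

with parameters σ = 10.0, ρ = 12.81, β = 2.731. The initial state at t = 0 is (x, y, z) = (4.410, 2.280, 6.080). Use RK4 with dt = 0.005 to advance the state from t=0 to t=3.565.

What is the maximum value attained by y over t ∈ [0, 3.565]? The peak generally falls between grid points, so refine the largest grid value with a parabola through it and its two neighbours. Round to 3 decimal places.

max y = 9.427

t=0.000: state=(4.410, 2.280, 6.080)
step 1 (dt=0.005): k1=(-21.300, 27.399, -6.550), k2=(-20.083, 27.044, -6.328), k3=(-20.122, 27.063, -6.326), k4=(-18.941, 26.723, -6.110); state += dt/6·(k1+2k2+2k3+k4)
t=0.005: state=(4.309, 2.415, 6.048)
t=0.010: state=(4.220, 2.547, 6.019)
t=0.015: state=(4.142, 2.677, 5.991)
continuing one RK4 step at a time; state shown every 40 steps (Δt=0.2):
t=0.200: state=(5.278, 7.061, 6.831)
t=0.400: state=(8.514, 8.909, 13.940)
t=0.600: state=(5.700, 3.580, 15.023)
t=0.800: state=(3.211, 2.882, 10.502)
t=1.000: state=(3.841, 4.710, 8.029)
t=1.200: state=(6.340, 7.736, 9.778)
t=1.400: state=(7.474, 6.818, 14.442)
t=1.600: state=(5.010, 3.861, 13.189)
t=1.800: state=(4.007, 4.125, 10.127)
t=2.000: state=(5.152, 6.075, 9.435)
t=2.200: state=(6.863, 7.321, 12.139)
t=2.400: state=(6.251, 5.369, 13.714)
t=2.600: state=(4.739, 4.338, 11.749)
t=2.800: state=(4.824, 5.253, 10.191)
t=3.000: state=(6.034, 6.646, 11.022)
t=3.200: state=(6.497, 6.247, 12.955)
t=3.400: state=(5.476, 4.937, 12.561)
t=3.565: state=(4.951, 4.890, 11.291)
largest grid value and its neighbours: y(0.340)=9.42329, y(0.345)=9.42688, y(0.350)=9.42221
parabola through these three points peaks at t≈0.345 with y≈9.42690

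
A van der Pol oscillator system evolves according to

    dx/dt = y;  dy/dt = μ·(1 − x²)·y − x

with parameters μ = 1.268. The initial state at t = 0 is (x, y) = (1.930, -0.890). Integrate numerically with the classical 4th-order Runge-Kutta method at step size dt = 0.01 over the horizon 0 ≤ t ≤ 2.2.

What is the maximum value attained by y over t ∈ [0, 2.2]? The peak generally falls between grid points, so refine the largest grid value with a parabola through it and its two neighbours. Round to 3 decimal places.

max y = -0.743

t=0.000: state=(1.930, -0.890)
step 1 (dt=0.01): k1=(-0.890, 1.145), k2=(-0.884, 1.111), k3=(-0.884, 1.111), k4=(-0.879, 1.078); state += dt/6·(k1+2k2+2k3+k4)
t=0.010: state=(1.921, -0.879)
t=0.020: state=(1.912, -0.868)
t=0.030: state=(1.904, -0.859)
continuing one RK4 step at a time; state shown every 10 steps (Δt=0.1):
t=0.100: state=(1.846, -0.805)
t=0.200: state=(1.768, -0.761)
t=0.300: state=(1.693, -0.744)
t=0.400: state=(1.618, -0.746)
t=0.500: state=(1.543, -0.761)
t=0.600: state=(1.466, -0.787)
t=0.700: state=(1.385, -0.825)
t=0.800: state=(1.300, -0.873)
t=0.900: state=(1.210, -0.932)
t=1.000: state=(1.114, -1.005)
t=1.100: state=(1.009, -1.095)
t=1.200: state=(0.894, -1.204)
t=1.300: state=(0.767, -1.336)
t=1.400: state=(0.626, -1.498)
t=1.500: state=(0.466, -1.694)
t=1.600: state=(0.285, -1.929)
t=1.700: state=(0.079, -2.199)
t=1.800: state=(-0.155, -2.491)
t=1.900: state=(-0.418, -2.767)
t=2.000: state=(-0.706, -2.957)
t=2.100: state=(-1.004, -2.971)
t=2.200: state=(-1.291, -2.738)
largest grid value and its neighbours: y(0.330)=-0.74310, y(0.340)=-0.74302, y(0.350)=-0.74310
parabola through these three points peaks at t≈0.340 with y≈-0.74302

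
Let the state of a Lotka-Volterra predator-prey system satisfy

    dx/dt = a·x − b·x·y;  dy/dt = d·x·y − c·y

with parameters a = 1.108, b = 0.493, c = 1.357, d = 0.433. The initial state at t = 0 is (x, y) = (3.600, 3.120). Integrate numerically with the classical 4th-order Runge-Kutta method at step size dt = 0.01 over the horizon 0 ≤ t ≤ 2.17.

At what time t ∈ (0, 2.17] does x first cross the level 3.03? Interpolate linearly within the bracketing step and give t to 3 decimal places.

t=0.000: state=(3.600, 3.120)
step 1 (dt=0.01): k1=(-1.549, 0.630), k2=(-1.551, 0.620), k3=(-1.551, 0.620), k4=(-1.553, 0.610); state += dt/6·(k1+2k2+2k3+k4)
t=0.010: state=(3.584, 3.126)
t=0.020: state=(3.569, 3.132)
t=0.030: state=(3.553, 3.138)
continuing one RK4 step at a time; state shown every 10 steps (Δt=0.1):
t=0.100: state=(3.444, 3.173)
t=0.200: state=(3.287, 3.205)
t=0.300: state=(3.135, 3.215)
t=0.370: state=(3.032, 3.210)
next step: t=0.380: state=(3.017, 3.209) — x has crossed 3.03
linear interpolation between t=0.370 (3.03175) and t=0.380 (3.01740) → t≈0.371

t = 0.371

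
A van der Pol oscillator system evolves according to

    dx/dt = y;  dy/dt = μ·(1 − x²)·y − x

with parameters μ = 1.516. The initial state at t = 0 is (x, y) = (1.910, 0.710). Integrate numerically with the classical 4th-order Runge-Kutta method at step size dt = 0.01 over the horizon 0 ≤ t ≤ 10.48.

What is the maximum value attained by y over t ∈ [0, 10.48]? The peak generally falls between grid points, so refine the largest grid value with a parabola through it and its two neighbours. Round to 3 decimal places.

max y = 3.242

t=0.000: state=(1.910, 0.710)
step 1 (dt=0.01): k1=(0.710, -4.760), k2=(0.686, -4.682), k3=(0.687, -4.683), k4=(0.663, -4.606); state += dt/6·(k1+2k2+2k3+k4)
t=0.010: state=(1.917, 0.663)
t=0.020: state=(1.923, 0.618)
t=0.030: state=(1.929, 0.574)
continuing one RK4 step at a time; state shown every 50 steps (Δt=0.5):
t=0.500: state=(1.923, -0.321)
t=1.000: state=(1.712, -0.496)
t=1.500: state=(1.428, -0.651)
t=2.000: state=(1.037, -0.958)
t=2.500: state=(0.389, -1.779)
t=3.000: state=(-0.903, -3.241)
t=3.500: state=(-1.964, -0.614)
t=4.000: state=(-1.953, 0.334)
t=4.500: state=(-1.742, 0.488)
t=5.000: state=(-1.465, 0.631)
t=5.500: state=(-1.089, 0.909)
t=6.000: state=(-0.485, 1.638)
t=6.500: state=(0.722, 3.195)
t=7.000: state=(1.922, 0.900)
t=7.500: state=(1.971, -0.301)
t=8.000: state=(1.769, -0.475)
t=8.500: state=(1.500, -0.611)
t=9.000: state=(1.139, -0.865)
t=9.500: state=(0.573, -1.512)
t=10.000: state=(-0.546, -3.072)
t=10.480: state=(-1.836, -1.373)
largest grid value and its neighbours: y(6.550)=3.24141, y(6.560)=3.24175, y(6.570)=3.23884
parabola through these three points peaks at t≈6.556 with y≈3.24200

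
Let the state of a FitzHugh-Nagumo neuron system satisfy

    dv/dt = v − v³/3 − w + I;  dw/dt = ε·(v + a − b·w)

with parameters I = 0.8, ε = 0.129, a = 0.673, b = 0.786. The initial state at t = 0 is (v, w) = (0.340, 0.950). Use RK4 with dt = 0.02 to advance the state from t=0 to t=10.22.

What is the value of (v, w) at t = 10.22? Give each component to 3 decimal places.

(v, w) = (-0.023, 1.635)

t=0.000: state=(0.340, 0.950)
step 1 (dt=0.02): k1=(0.177, 0.034), k2=(0.178, 0.035), k3=(0.178, 0.035), k4=(0.179, 0.035); state += dt/6·(k1+2k2+2k3+k4)
t=0.020: state=(0.344, 0.951)
t=0.040: state=(0.347, 0.951)
t=0.060: state=(0.351, 0.952)
continuing one RK4 step at a time; state shown every 25 steps (Δt=0.5):
t=0.500: state=(0.445, 0.970)
t=1.000: state=(0.587, 0.997)
t=1.500: state=(0.766, 1.032)
t=2.000: state=(0.962, 1.078)
t=2.500: state=(1.140, 1.133)
t=3.000: state=(1.267, 1.195)
t=3.500: state=(1.335, 1.261)
t=4.000: state=(1.354, 1.326)
t=4.500: state=(1.341, 1.387)
t=5.000: state=(1.307, 1.444)
t=5.500: state=(1.261, 1.496)
t=6.000: state=(1.205, 1.542)
t=6.500: state=(1.141, 1.582)
t=7.000: state=(1.069, 1.615)
t=7.500: state=(0.986, 1.643)
t=8.000: state=(0.891, 1.663)
t=8.500: state=(0.776, 1.675)
t=9.000: state=(0.631, 1.679)
t=9.500: state=(0.435, 1.672)
t=10.000: state=(0.148, 1.651)
t=10.220: state=(-0.023, 1.635)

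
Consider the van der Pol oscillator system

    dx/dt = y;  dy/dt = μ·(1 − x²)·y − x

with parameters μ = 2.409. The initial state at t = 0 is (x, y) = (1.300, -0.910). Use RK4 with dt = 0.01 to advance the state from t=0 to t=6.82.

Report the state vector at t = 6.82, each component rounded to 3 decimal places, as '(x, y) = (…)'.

t=0.000: state=(1.300, -0.910)
step 1 (dt=0.01): k1=(-0.910, 0.213), k2=(-0.909, 0.190), k3=(-0.909, 0.190), k4=(-0.908, 0.167); state += dt/6·(k1+2k2+2k3+k4)
t=0.010: state=(1.291, -0.908)
t=0.020: state=(1.282, -0.907)
t=0.030: state=(1.273, -0.906)
continuing one RK4 step at a time; state shown every 25 steps (Δt=0.25):
t=0.250: state=(1.069, -0.980)
t=0.500: state=(0.790, -1.301)
t=0.750: state=(0.381, -2.086)
t=1.000: state=(-0.329, -3.738)
t=1.250: state=(-1.390, -3.951)
t=1.500: state=(-1.976, -0.886)
t=1.750: state=(-2.041, 0.092)
t=2.000: state=(-1.993, 0.245)
t=2.250: state=(-1.927, 0.281)
t=2.500: state=(-1.854, 0.302)
t=2.750: state=(-1.776, 0.324)
t=3.000: state=(-1.691, 0.351)
t=3.250: state=(-1.600, 0.385)
t=3.500: state=(-1.498, 0.430)
t=3.750: state=(-1.383, 0.492)
t=4.000: state=(-1.250, 0.585)
t=4.250: state=(-1.086, 0.734)
t=4.500: state=(-0.873, 0.999)
t=4.750: state=(-0.565, 1.534)
t=5.000: state=(-0.054, 2.705)
t=5.250: state=(0.840, 4.291)
t=5.500: state=(1.754, 2.302)
t=5.750: state=(2.014, 0.217)
t=6.000: state=(2.002, -0.196)
t=6.250: state=(1.941, -0.270)
t=6.500: state=(1.870, -0.296)
t=6.750: state=(1.794, -0.318)
t=6.820: state=(1.771, -0.325)

(x, y) = (1.771, -0.325)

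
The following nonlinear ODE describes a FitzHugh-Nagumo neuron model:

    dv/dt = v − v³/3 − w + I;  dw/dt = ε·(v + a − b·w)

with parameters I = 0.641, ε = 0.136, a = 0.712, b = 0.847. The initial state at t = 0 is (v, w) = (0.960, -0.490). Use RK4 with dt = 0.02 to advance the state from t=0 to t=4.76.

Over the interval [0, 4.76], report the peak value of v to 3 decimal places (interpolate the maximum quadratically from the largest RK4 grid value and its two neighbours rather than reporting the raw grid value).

t=0.000: state=(0.960, -0.490)
step 1 (dt=0.02): k1=(1.796, 0.284), k2=(1.794, 0.286), k3=(1.794, 0.286), k4=(1.792, 0.288); state += dt/6·(k1+2k2+2k3+k4)
t=0.020: state=(0.996, -0.484)
t=0.040: state=(1.032, -0.478)
t=0.060: state=(1.067, -0.473)
continuing one RK4 step at a time; state shown every 10 steps (Δt=0.2):
t=0.200: state=(1.307, -0.429)
t=0.400: state=(1.597, -0.361)
t=0.600: state=(1.800, -0.288)
t=0.800: state=(1.918, -0.212)
t=1.000: state=(1.976, -0.135)
t=1.200: state=(1.997, -0.060)
t=1.400: state=(1.997, 0.015)
t=1.600: state=(1.986, 0.087)
t=1.800: state=(1.970, 0.157)
t=2.000: state=(1.950, 0.226)
t=2.200: state=(1.928, 0.292)
t=2.400: state=(1.905, 0.356)
t=2.600: state=(1.882, 0.418)
t=2.800: state=(1.859, 0.478)
t=3.000: state=(1.835, 0.536)
t=3.200: state=(1.811, 0.591)
t=3.400: state=(1.787, 0.646)
t=3.600: state=(1.763, 0.698)
t=3.800: state=(1.739, 0.748)
t=4.000: state=(1.715, 0.797)
t=4.200: state=(1.690, 0.843)
t=4.400: state=(1.666, 0.888)
t=4.600: state=(1.641, 0.932)
t=4.760: state=(1.622, 0.965)
largest grid value and its neighbours: v(1.280)=1.99893, v(1.300)=1.99900, v(1.320)=1.99892
parabola through these three points peaks at t≈1.299 with v≈1.99900

max v = 1.999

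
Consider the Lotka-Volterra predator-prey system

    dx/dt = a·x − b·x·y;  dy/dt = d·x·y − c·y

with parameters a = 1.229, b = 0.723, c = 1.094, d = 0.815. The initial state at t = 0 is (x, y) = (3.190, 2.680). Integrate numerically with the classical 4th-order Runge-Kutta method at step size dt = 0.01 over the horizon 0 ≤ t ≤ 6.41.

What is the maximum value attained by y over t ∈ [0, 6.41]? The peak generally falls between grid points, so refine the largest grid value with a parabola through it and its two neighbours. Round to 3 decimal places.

t=0.000: state=(3.190, 2.680)
step 1 (dt=0.01): k1=(-2.261, 4.036), k2=(-2.299, 4.041), k3=(-2.299, 4.041), k4=(-2.337, 4.046); state += dt/6·(k1+2k2+2k3+k4)
t=0.010: state=(3.167, 2.720)
t=0.020: state=(3.143, 2.761)
t=0.030: state=(3.119, 2.801)
continuing one RK4 step at a time; state shown every 25 steps (Δt=0.25):
t=0.250: state=(2.444, 3.637)
t=0.500: state=(1.625, 4.178)
t=0.750: state=(1.033, 4.148)
t=1.000: state=(0.686, 3.746)
t=1.250: state=(0.497, 3.208)
t=1.500: state=(0.397, 2.671)
t=1.750: state=(0.349, 2.191)
t=2.000: state=(0.331, 1.785)
t=2.250: state=(0.337, 1.453)
t=2.500: state=(0.361, 1.186)
t=2.750: state=(0.404, 0.975)
t=3.000: state=(0.468, 0.811)
t=3.250: state=(0.556, 0.684)
t=3.500: state=(0.674, 0.589)
t=3.750: state=(0.829, 0.522)
t=4.000: state=(1.030, 0.480)
t=4.250: state=(1.287, 0.462)
t=4.500: state=(1.609, 0.471)
t=4.750: state=(2.002, 0.517)
t=5.000: state=(2.459, 0.619)
t=5.250: state=(2.942, 0.816)
t=5.500: state=(3.350, 1.182)
t=5.750: state=(3.490, 1.817)
t=6.000: state=(3.153, 2.744)
t=6.250: state=(2.389, 3.688)
t=6.410: state=(1.851, 4.080)
largest grid value and its neighbours: y(0.600)=4.22784, y(0.610)=4.22786, y(0.620)=4.22704
parabola through these three points peaks at t≈0.605 with y≈4.22796

max y = 4.228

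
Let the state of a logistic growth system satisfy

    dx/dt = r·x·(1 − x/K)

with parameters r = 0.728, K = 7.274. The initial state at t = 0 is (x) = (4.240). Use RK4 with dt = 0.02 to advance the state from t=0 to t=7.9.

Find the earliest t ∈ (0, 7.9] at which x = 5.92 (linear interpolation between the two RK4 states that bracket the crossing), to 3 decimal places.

t=0.000: state=(4.240)
step 1 (dt=0.02): k1=(1.287), k2=(1.286), k3=(1.286), k4=(1.284); state += dt/6·(k1+2k2+2k3+k4)
t=0.020: state=(4.266)
t=0.040: state=(4.291)
t=0.060: state=(4.317)
continuing one RK4 step at a time; state shown every 25 steps (Δt=0.5):
t=0.500: state=(4.858)
t=1.000: state=(5.406)
t=1.500: state=(5.866)
t=1.560: state=(5.915)
next step: t=1.580: state=(5.931) — x has crossed 5.92
linear interpolation between t=1.560 (5.91458) and t=1.580 (5.93060) → t≈1.567

t = 1.567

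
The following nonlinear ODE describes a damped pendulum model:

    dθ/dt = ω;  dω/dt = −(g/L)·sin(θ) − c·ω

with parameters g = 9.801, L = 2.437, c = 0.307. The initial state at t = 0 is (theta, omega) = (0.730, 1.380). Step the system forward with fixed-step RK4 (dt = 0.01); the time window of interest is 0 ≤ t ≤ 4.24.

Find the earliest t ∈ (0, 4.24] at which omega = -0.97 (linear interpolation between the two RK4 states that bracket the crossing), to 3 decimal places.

t=0.000: state=(0.730, 1.380)
step 1 (dt=0.01): k1=(1.380, -3.106), k2=(1.364, -3.121), k3=(1.364, -3.121), k4=(1.349, -3.137); state += dt/6·(k1+2k2+2k3+k4)
t=0.010: state=(0.744, 1.349)
t=0.020: state=(0.757, 1.317)
t=0.030: state=(0.770, 1.285)
continuing one RK4 step at a time; state shown every 20 steps (Δt=0.2):
t=0.200: state=(0.941, 0.714)
t=0.400: state=(1.014, 0.020)
t=0.600: state=(0.951, -0.635)
t=0.710: state=(0.863, -0.957)
next step: t=0.720: state=(0.854, -0.984) — omega has crossed -0.97
linear interpolation between t=0.710 (-0.95704) and t=0.720 (-0.98450) → t≈0.715

t = 0.715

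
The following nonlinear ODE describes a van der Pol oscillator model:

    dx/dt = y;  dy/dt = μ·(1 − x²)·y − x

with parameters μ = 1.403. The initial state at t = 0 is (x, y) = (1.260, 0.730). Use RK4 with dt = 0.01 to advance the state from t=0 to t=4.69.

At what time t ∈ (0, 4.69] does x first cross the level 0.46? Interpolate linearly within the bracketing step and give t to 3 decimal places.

t = 1.773

t=0.000: state=(1.260, 0.730)
step 1 (dt=0.01): k1=(0.730, -1.862), k2=(0.721, -1.867), k3=(0.721, -1.867), k4=(0.711, -1.872); state += dt/6·(k1+2k2+2k3+k4)
t=0.010: state=(1.267, 0.711)
t=0.020: state=(1.274, 0.693)
t=0.030: state=(1.281, 0.674)
continuing one RK4 step at a time; state shown every 20 steps (Δt=0.2):
t=0.200: state=(1.368, 0.355)
t=0.400: state=(1.405, 0.029)
t=0.600: state=(1.385, -0.224)
t=0.800: state=(1.320, -0.419)
t=1.000: state=(1.219, -0.587)
t=1.200: state=(1.085, -0.756)
t=1.400: state=(0.914, -0.956)
t=1.600: state=(0.698, -1.224)
t=1.770: state=(0.464, -1.539)
next step: t=1.780: state=(0.449, -1.560) — x has crossed 0.46
linear interpolation between t=1.770 (0.46445) and t=1.780 (0.44895) → t≈1.773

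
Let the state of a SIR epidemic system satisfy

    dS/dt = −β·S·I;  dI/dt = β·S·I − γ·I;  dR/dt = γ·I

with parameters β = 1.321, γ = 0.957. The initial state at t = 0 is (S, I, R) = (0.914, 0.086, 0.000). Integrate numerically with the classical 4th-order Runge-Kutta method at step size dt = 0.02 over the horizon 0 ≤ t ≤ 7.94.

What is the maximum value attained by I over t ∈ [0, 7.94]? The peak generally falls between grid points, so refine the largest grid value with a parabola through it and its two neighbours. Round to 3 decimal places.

t=0.000: state=(0.914, 0.086, 0.000)
step 1 (dt=0.02): k1=(-0.104, 0.022, 0.082), k2=(-0.104, 0.021, 0.083), k3=(-0.104, 0.021, 0.083), k4=(-0.104, 0.021, 0.083); state += dt/6·(k1+2k2+2k3+k4)
t=0.020: state=(0.912, 0.086, 0.002)
t=0.040: state=(0.910, 0.087, 0.003)
t=0.060: state=(0.908, 0.087, 0.005)
continuing one RK4 step at a time; state shown every 25 steps (Δt=0.5):
t=0.500: state=(0.861, 0.096, 0.044)
t=1.000: state=(0.806, 0.103, 0.091)
t=1.500: state=(0.752, 0.107, 0.142)
t=2.000: state=(0.700, 0.107, 0.193)
t=2.500: state=(0.653, 0.103, 0.243)
t=3.000: state=(0.611, 0.097, 0.291)
t=3.500: state=(0.575, 0.089, 0.336)
t=4.000: state=(0.544, 0.080, 0.376)
t=4.500: state=(0.517, 0.070, 0.412)
t=5.000: state=(0.495, 0.061, 0.444)
t=5.500: state=(0.477, 0.052, 0.471)
t=6.000: state=(0.462, 0.044, 0.494)
t=6.500: state=(0.450, 0.037, 0.513)
t=7.000: state=(0.440, 0.031, 0.529)
t=7.500: state=(0.432, 0.025, 0.542)
t=7.940: state=(0.426, 0.021, 0.552)
largest grid value and its neighbours: I(1.740)=0.10717, I(1.760)=0.10717, I(1.780)=0.10717
parabola through these three points peaks at t≈1.762 with I≈0.10717

max I = 0.107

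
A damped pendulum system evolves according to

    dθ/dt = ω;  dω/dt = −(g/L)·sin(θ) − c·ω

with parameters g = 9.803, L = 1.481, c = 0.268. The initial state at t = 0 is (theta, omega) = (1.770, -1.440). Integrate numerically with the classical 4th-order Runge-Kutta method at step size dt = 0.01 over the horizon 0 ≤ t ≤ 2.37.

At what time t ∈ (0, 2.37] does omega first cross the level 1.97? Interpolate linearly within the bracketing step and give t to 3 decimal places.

t=0.000: state=(1.770, -1.440)
step 1 (dt=0.01): k1=(-1.440, -6.102), k2=(-1.471, -6.103), k3=(-1.471, -6.104), k4=(-1.501, -6.105); state += dt/6·(k1+2k2+2k3+k4)
t=0.010: state=(1.755, -1.501)
t=0.020: state=(1.740, -1.562)
t=0.030: state=(1.724, -1.623)
continuing one RK4 step at a time; state shown every 10 steps (Δt=0.1):
t=0.100: state=(1.595, -2.050)
t=0.200: state=(1.361, -2.645)
t=0.300: state=(1.068, -3.186)
t=0.400: state=(0.727, -3.611)
t=0.500: state=(0.352, -3.850)
t=0.600: state=(-0.035, -3.850)
t=0.700: state=(-0.409, -3.603)
t=0.800: state=(-0.748, -3.150)
t=0.900: state=(-1.035, -2.558)
t=1.000: state=(-1.258, -1.895)
t=1.100: state=(-1.413, -1.209)
t=1.200: state=(-1.500, -0.528)
t=1.300: state=(-1.519, 0.138)
t=1.400: state=(-1.473, 0.786)
t=1.500: state=(-1.363, 1.410)
t=1.590: state=(-1.212, 1.942)
next step: t=1.600: state=(-1.192, 1.998) — omega has crossed 1.97
linear interpolation between t=1.590 (1.94198) and t=1.600 (1.99844) → t≈1.595

t = 1.595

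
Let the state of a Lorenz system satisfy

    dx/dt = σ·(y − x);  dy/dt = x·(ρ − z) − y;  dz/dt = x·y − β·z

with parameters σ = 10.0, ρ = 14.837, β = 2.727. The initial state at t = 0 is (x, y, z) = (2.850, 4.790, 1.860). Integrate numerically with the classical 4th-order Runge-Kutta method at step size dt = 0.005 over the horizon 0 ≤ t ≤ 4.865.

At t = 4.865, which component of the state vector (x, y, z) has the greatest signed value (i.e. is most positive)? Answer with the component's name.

largest component: z

t=0.000: state=(2.850, 4.790, 1.860)
step 1 (dt=0.005): k1=(19.400, 32.194, 8.579), k2=(19.720, 32.681, 8.986), k3=(19.724, 32.687, 8.991), k4=(20.048, 33.178, 9.411); state += dt/6·(k1+2k2+2k3+k4)
t=0.005: state=(2.949, 4.953, 1.905)
t=0.010: state=(3.051, 5.122, 1.954)
t=0.015: state=(3.156, 5.295, 2.008)
continuing one RK4 step at a time; state shown every 40 steps (Δt=0.2):
t=0.200: state=(9.548, 13.581, 10.856)
t=0.400: state=(7.935, 2.698, 21.591)
t=0.600: state=(1.153, -0.089, 12.866)
t=0.800: state=(0.340, 0.357, 7.466)
t=1.000: state=(0.715, 1.095, 4.383)
t=1.200: state=(2.301, 3.723, 3.083)
t=1.400: state=(7.527, 11.301, 7.758)
t=1.600: state=(9.890, 6.365, 21.681)
t=1.800: state=(2.464, 0.477, 14.635)
t=2.000: state=(1.099, 1.200, 8.643)
t=2.200: state=(2.174, 3.218, 5.538)
t=2.400: state=(6.007, 8.915, 7.114)
t=2.600: state=(10.189, 9.325, 19.124)
t=2.800: state=(4.283, 1.674, 16.345)
t=3.000: state=(2.108, 2.130, 10.157)
t=3.200: state=(3.483, 4.853, 7.316)
t=3.400: state=(7.638, 10.040, 11.112)
t=3.600: state=(8.424, 6.210, 18.914)
t=3.800: state=(3.826, 2.499, 14.226)
t=4.000: state=(3.298, 3.879, 9.757)
t=4.200: state=(5.798, 7.631, 9.728)
t=4.400: state=(8.630, 8.680, 16.268)
t=4.600: state=(5.737, 3.882, 16.265)
t=4.800: state=(3.850, 3.825, 11.822)
t=4.865: state=(3.994, 4.451, 10.860)
compare at T: x=3.994, y=4.451, z=10.860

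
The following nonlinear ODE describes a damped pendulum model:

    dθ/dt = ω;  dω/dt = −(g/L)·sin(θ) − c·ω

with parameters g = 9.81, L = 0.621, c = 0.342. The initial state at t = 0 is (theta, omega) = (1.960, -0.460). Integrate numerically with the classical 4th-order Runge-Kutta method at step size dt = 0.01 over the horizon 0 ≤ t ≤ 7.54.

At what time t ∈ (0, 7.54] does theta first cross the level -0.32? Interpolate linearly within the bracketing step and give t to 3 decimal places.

t=0.000: state=(1.960, -0.460)
step 1 (dt=0.01): k1=(-0.460, -14.458), k2=(-0.532, -14.447), k3=(-0.532, -14.450), k4=(-0.604, -14.441); state += dt/6·(k1+2k2+2k3+k4)
t=0.010: state=(1.955, -0.604)
t=0.020: state=(1.948, -0.749)
t=0.030: state=(1.940, -0.893)
continuing one RK4 step at a time; state shown every 25 steps (Δt=0.25):
t=0.250: state=(1.391, -4.096)
t=0.500: state=(0.029, -6.129)
t=0.550: state=(-0.273, -5.929)
next step: t=0.560: state=(-0.332, -5.861) — theta has crossed -0.32
linear interpolation between t=0.550 (-0.27341) and t=0.560 (-0.33237) → t≈0.558

t = 0.558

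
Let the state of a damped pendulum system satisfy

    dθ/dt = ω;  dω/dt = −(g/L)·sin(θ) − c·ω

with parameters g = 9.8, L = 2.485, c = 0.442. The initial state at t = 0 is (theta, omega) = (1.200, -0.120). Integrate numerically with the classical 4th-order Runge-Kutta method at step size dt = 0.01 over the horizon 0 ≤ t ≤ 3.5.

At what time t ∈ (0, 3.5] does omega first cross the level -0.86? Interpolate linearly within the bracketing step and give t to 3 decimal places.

t=0.000: state=(1.200, -0.120)
step 1 (dt=0.01): k1=(-0.120, -3.623), k2=(-0.138, -3.614), k3=(-0.138, -3.614), k4=(-0.156, -3.605); state += dt/6·(k1+2k2+2k3+k4)
t=0.010: state=(1.199, -0.156)
t=0.020: state=(1.197, -0.192)
t=0.030: state=(1.195, -0.228)
continuing one RK4 step at a time; state shown every 20 steps (Δt=0.2):
t=0.200: state=(1.106, -0.803)
t=0.210: state=(1.098, -0.834)
next step: t=0.220: state=(1.090, -0.866) — omega has crossed -0.86
linear interpolation between t=0.210 (-0.83436) and t=0.220 (-0.86564) → t≈0.218

t = 0.218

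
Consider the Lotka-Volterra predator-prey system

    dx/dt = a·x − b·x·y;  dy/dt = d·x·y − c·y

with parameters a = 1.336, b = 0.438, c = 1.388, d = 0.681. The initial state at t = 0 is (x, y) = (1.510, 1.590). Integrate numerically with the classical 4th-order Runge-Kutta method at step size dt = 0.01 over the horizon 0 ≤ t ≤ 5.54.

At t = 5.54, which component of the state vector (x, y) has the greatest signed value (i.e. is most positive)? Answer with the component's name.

t=0.000: state=(1.510, 1.590)
step 1 (dt=0.01): k1=(0.966, -0.572), k2=(0.971, -0.566), k3=(0.971, -0.566), k4=(0.976, -0.559); state += dt/6·(k1+2k2+2k3+k4)
t=0.010: state=(1.520, 1.584)
t=0.020: state=(1.530, 1.579)
t=0.030: state=(1.539, 1.573)
continuing one RK4 step at a time; state shown every 20 steps (Δt=0.2):
t=0.200: state=(1.723, 1.501)
t=0.400: state=(1.978, 1.462)
t=0.600: state=(2.273, 1.479)
t=0.800: state=(2.600, 1.561)
t=1.000: state=(2.943, 1.725)
t=1.200: state=(3.269, 1.996)
t=1.400: state=(3.526, 2.405)
t=1.600: state=(3.644, 2.974)
t=1.800: state=(3.558, 3.689)
t=2.000: state=(3.253, 4.454)
t=2.200: state=(2.792, 5.099)
t=2.400: state=(2.291, 5.460)
t=2.600: state=(1.849, 5.478)
t=2.800: state=(1.510, 5.210)
t=3.000: state=(1.273, 4.766)
t=3.200: state=(1.120, 4.246)
t=3.400: state=(1.032, 3.722)
t=3.600: state=(0.995, 3.236)
t=3.800: state=(0.998, 2.807)
t=4.000: state=(1.036, 2.441)
t=4.200: state=(1.108, 2.139)
t=4.400: state=(1.213, 1.898)
t=4.600: state=(1.354, 1.712)
t=4.800: state=(1.532, 1.578)
t=5.000: state=(1.750, 1.494)
t=5.200: state=(2.009, 1.461)
t=5.400: state=(2.308, 1.485)
t=5.540: state=(2.536, 1.540)
compare at T: x=2.536, y=1.540

largest component: x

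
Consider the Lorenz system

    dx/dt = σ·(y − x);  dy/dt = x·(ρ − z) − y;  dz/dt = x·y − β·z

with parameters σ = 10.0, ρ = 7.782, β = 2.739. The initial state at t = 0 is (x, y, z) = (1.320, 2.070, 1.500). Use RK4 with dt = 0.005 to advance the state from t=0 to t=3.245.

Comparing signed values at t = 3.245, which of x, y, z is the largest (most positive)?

largest component: z

t=0.000: state=(1.320, 2.070, 1.500)
step 1 (dt=0.005): k1=(7.500, 6.222, -1.376), k2=(7.468, 6.329, -1.307), k3=(7.472, 6.328, -1.307), k4=(7.443, 6.434, -1.238); state += dt/6·(k1+2k2+2k3+k4)
t=0.005: state=(1.357, 2.102, 1.493)
t=0.010: state=(1.394, 2.134, 1.488)
t=0.015: state=(1.431, 2.168, 1.482)
continuing one RK4 step at a time; state shown every 40 steps (Δt=0.2):
t=0.200: state=(3.011, 4.081, 1.935)
t=0.400: state=(5.528, 6.766, 4.971)
t=0.600: state=(6.425, 5.824, 9.408)
t=0.800: state=(4.183, 3.044, 8.890)
t=1.000: state=(2.799, 2.540, 6.475)
t=1.200: state=(2.888, 3.181, 4.945)
t=1.400: state=(3.823, 4.423, 4.847)
t=1.600: state=(4.989, 5.438, 6.312)
t=1.800: state=(5.208, 4.957, 7.921)
t=2.000: state=(4.345, 3.873, 7.775)
t=2.200: state=(3.700, 3.557, 6.698)
t=2.400: state=(3.752, 3.923, 5.978)
t=2.600: state=(4.246, 4.527, 6.084)
t=2.800: state=(4.686, 4.801, 6.805)
t=3.000: state=(4.639, 4.494, 7.318)
t=3.200: state=(4.267, 4.086, 7.143)
t=3.245: state=(4.191, 4.035, 7.041)
compare at T: x=4.191, y=4.035, z=7.041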